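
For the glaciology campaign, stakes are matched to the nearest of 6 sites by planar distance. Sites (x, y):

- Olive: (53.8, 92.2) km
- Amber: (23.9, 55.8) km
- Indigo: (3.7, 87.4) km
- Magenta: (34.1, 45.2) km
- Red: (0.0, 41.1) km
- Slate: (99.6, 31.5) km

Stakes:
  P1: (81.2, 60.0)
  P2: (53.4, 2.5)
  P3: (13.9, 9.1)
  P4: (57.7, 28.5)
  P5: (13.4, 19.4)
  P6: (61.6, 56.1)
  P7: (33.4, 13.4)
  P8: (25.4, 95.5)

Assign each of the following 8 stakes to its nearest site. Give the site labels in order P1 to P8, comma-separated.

P1 → Slate (d²=1150.81)
P2 → Magenta (d²=2195.78)
P3 → Red (d²=1217.21)
P4 → Magenta (d²=835.85)
P5 → Red (d²=650.45)
P6 → Magenta (d²=875.06)
P7 → Magenta (d²=1011.73)
P8 → Indigo (d²=536.50)

Slate, Magenta, Red, Magenta, Red, Magenta, Magenta, Indigo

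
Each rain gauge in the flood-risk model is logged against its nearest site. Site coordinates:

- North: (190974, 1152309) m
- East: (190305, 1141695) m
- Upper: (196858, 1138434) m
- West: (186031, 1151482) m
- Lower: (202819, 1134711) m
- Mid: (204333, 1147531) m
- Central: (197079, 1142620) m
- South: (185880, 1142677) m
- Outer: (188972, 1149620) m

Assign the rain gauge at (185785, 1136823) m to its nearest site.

South

Squared distances to each site:
North: 266741917.000; East: 44166784.000; Upper: 125206650.000; West: 214946797.000; Lower: 294617700.000; Mid: 458689568.000; Central: 161159645.000; South: 34278341.000; Outer: 173920178.000.
Minimum at South.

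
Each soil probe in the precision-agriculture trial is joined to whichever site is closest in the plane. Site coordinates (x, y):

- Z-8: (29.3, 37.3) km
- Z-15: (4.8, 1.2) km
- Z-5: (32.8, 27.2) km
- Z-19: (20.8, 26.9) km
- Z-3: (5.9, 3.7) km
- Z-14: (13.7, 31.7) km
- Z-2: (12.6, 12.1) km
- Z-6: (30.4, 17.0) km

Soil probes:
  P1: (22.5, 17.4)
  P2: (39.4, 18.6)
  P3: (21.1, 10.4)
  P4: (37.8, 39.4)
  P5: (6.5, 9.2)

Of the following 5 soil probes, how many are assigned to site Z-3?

1

P1 → Z-6
P2 → Z-6
P3 → Z-2
P4 → Z-8
P5 → Z-3
1 of the 5 goes to Z-3.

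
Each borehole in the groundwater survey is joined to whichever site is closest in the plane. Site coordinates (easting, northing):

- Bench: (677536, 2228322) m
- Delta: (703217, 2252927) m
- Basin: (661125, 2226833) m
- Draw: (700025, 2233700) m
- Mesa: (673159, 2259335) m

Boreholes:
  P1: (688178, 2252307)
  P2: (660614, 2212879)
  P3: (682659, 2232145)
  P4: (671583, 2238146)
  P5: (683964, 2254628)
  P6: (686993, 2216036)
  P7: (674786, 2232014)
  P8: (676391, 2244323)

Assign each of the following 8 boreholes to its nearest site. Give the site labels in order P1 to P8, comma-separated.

P1 → Delta (d²=226555921.00)
P2 → Basin (d²=194975237.00)
P3 → Bench (d²=40860458.00)
P4 → Bench (d²=131949185.00)
P5 → Mesa (d²=138903874.00)
P6 → Bench (d²=240380645.00)
P7 → Bench (d²=21193364.00)
P8 → Mesa (d²=235805968.00)

Delta, Basin, Bench, Bench, Mesa, Bench, Bench, Mesa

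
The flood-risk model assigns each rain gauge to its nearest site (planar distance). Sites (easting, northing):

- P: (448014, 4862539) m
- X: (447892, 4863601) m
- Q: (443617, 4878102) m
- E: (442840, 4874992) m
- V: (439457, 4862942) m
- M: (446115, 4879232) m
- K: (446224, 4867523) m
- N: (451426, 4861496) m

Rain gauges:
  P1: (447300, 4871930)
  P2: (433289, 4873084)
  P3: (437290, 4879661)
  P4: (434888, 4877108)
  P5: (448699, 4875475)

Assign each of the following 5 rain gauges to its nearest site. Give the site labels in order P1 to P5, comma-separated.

P1 → K (d²=20579425.00)
P2 → E (d²=94862065.00)
P3 → Q (d²=42461410.00)
P4 → E (d²=67711760.00)
P5 → M (d²=20792105.00)

K, E, Q, E, M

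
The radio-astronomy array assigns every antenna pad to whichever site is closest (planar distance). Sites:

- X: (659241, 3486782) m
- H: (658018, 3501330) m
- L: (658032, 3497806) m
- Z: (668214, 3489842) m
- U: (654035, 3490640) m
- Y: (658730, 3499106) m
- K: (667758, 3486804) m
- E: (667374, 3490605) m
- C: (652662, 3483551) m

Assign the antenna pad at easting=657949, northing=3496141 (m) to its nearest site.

Squared distances to each site:
X: 89260145.000; H: 26930482.000; L: 2779114.000; Z: 145047626.000; U: 45580397.000; Y: 9401186.000; K: 183396050.000; E: 119477921.000; C: 186460469.000.
Minimum at L.

L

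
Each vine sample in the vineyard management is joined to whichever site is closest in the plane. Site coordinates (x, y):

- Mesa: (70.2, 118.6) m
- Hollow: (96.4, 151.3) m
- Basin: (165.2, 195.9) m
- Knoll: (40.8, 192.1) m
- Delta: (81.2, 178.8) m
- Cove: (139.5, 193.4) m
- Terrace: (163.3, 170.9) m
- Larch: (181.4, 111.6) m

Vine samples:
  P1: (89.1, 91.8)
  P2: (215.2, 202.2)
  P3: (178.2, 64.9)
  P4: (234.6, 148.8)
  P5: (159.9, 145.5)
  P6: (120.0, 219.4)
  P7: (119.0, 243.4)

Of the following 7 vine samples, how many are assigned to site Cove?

P1 → Mesa
P2 → Basin
P3 → Larch
P4 → Larch
P5 → Terrace
P6 → Cove
P7 → Cove
2 of the 7 go to Cove.

2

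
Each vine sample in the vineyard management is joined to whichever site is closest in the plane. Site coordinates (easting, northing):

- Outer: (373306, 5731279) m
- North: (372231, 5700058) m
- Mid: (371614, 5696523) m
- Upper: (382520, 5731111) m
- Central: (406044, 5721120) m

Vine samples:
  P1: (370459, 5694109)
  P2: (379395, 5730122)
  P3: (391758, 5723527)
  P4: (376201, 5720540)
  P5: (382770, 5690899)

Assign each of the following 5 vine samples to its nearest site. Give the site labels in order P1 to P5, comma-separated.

P1 → Mid (d²=7161421.00)
P2 → Upper (d²=10743746.00)
P3 → Upper (d²=142857700.00)
P4 → Outer (d²=123707146.00)
P5 → Mid (d²=156085712.00)

Mid, Upper, Upper, Outer, Mid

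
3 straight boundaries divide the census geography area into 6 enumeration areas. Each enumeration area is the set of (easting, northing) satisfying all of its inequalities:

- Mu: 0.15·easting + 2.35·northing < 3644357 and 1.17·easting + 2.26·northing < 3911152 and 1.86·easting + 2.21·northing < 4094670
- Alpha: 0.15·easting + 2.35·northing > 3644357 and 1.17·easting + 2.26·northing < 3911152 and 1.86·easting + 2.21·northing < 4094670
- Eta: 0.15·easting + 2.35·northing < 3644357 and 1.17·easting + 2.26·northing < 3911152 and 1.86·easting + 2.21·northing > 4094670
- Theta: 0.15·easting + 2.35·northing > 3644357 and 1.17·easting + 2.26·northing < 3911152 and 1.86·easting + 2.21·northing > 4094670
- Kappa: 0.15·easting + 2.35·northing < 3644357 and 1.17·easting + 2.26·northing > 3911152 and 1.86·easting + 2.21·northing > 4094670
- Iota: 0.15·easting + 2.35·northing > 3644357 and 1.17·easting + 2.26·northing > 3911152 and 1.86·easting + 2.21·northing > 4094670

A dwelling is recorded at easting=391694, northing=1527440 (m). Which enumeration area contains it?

0.15·391694 + 2.35·1527440 = 3648238.100, which is > 3644357
1.17·391694 + 2.26·1527440 = 3910296.380, which is < 3911152
1.86·391694 + 2.21·1527440 = 4104193.240, which is > 4094670
This sign pattern matches Theta.

Theta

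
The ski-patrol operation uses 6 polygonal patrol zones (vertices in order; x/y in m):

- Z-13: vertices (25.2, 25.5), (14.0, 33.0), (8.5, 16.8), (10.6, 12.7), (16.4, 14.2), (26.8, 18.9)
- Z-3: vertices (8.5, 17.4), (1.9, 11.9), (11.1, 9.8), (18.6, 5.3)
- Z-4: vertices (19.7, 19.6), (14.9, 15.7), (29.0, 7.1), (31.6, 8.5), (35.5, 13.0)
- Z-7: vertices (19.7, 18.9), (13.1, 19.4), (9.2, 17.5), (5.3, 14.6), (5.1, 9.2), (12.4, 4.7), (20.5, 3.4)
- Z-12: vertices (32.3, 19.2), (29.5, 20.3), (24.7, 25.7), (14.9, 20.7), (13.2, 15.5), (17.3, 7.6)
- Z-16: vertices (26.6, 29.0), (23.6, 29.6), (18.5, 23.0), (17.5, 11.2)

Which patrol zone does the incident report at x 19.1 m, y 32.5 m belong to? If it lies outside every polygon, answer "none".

none

Cast a ray rightward from (19.1, 32.5). For each polygon, the edges (by vertex number in listed order) whose endpoints lie on opposite sides of y = 32.5, where each meets that height, and whether that is right or left of the point:
Z-13: 1–2 at x≈14.75 (left), 2–3 at x≈13.83 (left) → 0 crossings.
Z-3: no edge straddles that height → 0 crossings.
Z-4: no edge straddles that height → 0 crossings.
Z-7: no edge straddles that height → 0 crossings.
Z-12: no edge straddles that height → 0 crossings.
Z-16: no edge straddles that height → 0 crossings.
All counts are even, so the point lies outside every listed polygon.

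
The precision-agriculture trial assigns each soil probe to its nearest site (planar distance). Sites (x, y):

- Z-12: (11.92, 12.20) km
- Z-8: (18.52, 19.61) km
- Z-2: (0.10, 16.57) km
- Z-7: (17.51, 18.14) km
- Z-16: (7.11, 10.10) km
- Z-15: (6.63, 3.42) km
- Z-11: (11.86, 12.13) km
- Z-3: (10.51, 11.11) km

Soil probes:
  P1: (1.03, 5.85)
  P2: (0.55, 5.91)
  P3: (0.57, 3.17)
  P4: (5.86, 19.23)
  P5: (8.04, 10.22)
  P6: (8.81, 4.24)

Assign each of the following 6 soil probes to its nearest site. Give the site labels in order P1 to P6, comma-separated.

Z-15, Z-15, Z-15, Z-2, Z-16, Z-15

P1 → Z-15 (d²=37.26)
P2 → Z-15 (d²=43.17)
P3 → Z-15 (d²=36.79)
P4 → Z-2 (d²=40.25)
P5 → Z-16 (d²=0.88)
P6 → Z-15 (d²=5.42)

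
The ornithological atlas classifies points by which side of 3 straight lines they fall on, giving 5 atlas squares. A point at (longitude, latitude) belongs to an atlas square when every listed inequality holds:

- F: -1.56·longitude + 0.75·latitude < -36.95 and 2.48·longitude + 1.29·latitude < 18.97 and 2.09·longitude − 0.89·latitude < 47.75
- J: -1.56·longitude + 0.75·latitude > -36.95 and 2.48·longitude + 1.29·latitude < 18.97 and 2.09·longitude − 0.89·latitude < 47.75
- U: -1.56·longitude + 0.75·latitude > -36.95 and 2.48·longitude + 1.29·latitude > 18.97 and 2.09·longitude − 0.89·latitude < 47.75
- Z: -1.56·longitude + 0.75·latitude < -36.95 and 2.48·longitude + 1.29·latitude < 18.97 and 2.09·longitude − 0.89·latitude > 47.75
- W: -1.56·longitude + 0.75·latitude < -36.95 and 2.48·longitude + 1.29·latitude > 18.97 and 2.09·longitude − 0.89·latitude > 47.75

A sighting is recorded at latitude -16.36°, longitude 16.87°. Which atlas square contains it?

W

-1.56·16.87 + 0.75·-16.36 = -38.587, which is < -36.95
2.48·16.87 + 1.29·-16.36 = 20.733, which is > 18.97
2.09·16.87 − 0.89·-16.36 = 49.819, which is > 47.75
This sign pattern matches W.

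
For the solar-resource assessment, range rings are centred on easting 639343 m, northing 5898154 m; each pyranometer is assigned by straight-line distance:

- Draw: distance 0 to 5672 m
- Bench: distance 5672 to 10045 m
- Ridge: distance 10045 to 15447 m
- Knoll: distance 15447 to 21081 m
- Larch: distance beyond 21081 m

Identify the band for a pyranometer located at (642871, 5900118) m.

Draw

Distance = √((642871−639343)² + (5900118−5898154)²) = √(12446784.000 + 3857296.000) = 4037.831 m.
0 ≤ 4037.831 < 5672 → Draw.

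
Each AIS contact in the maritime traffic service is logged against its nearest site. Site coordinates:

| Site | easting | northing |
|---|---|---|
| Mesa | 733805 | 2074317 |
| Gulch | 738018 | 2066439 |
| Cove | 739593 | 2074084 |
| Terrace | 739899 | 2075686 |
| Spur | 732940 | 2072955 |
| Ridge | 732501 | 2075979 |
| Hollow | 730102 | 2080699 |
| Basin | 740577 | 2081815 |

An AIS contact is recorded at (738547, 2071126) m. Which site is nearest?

Squared distances to each site:
Mesa: 32669045.000; Gulch: 22247810.000; Cove: 9843880.000; Terrace: 22621504.000; Spur: 34783690.000; Ridge: 60105725.000; Hollow: 162960354.000; Basin: 118375621.000.
Minimum at Cove.

Cove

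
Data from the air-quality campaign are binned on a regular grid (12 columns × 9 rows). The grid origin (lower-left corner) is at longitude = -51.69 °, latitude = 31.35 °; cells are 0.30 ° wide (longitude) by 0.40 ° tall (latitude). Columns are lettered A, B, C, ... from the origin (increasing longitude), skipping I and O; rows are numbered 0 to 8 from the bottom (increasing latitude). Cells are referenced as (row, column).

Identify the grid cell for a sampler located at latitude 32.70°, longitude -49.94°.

Column index: ⌊(-49.94 − -51.69) / 0.30⌋ = ⌊5.833⌋ = 5 → column F
Row offset from origin: ⌊(32.70 − 31.35) / 0.40⌋ = ⌊3.375⌋ = 3 → row 3

(3, F)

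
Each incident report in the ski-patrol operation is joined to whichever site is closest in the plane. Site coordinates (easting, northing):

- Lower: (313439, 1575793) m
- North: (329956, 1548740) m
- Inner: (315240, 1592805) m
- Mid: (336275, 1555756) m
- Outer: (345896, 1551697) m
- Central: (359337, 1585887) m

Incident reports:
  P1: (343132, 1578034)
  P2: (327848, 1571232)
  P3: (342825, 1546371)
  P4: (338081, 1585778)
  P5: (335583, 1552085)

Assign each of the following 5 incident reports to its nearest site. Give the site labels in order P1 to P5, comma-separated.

P1 → Central (d²=324271634.00)
P2 → Lower (d²=228422002.00)
P3 → Outer (d²=37797317.00)
P4 → Central (d²=451829417.00)
P5 → Mid (d²=13955105.00)

Central, Lower, Outer, Central, Mid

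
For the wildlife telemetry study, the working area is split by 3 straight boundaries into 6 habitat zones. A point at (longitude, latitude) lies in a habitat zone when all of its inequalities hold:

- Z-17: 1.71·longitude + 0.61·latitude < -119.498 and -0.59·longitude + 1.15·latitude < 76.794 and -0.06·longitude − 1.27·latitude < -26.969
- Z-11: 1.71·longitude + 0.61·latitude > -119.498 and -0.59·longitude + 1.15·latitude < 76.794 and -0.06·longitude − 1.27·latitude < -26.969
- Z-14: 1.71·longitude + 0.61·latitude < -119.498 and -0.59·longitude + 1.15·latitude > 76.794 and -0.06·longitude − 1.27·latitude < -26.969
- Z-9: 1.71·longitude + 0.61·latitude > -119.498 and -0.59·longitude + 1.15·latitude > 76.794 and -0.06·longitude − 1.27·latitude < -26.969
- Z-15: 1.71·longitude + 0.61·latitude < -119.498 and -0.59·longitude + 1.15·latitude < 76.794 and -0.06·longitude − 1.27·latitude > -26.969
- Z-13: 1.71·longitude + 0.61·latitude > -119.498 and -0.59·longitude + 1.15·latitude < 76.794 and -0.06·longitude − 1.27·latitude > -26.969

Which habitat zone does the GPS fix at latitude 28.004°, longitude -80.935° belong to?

1.71·-80.935 + 0.61·28.004 = -121.316, which is < -119.498
-0.59·-80.935 + 1.15·28.004 = 79.956, which is > 76.794
-0.06·-80.935 − 1.27·28.004 = -30.709, which is < -26.969
This sign pattern matches Z-14.

Z-14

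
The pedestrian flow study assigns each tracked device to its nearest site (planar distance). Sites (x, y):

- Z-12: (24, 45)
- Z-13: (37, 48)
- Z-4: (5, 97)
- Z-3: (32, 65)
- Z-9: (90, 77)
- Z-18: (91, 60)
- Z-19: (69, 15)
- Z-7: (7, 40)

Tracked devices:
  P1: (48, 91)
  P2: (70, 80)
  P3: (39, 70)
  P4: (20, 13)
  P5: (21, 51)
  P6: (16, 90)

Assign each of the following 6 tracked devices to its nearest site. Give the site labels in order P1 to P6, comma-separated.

Z-3, Z-9, Z-3, Z-7, Z-12, Z-4

P1 → Z-3 (d²=932.00)
P2 → Z-9 (d²=409.00)
P3 → Z-3 (d²=74.00)
P4 → Z-7 (d²=898.00)
P5 → Z-12 (d²=45.00)
P6 → Z-4 (d²=170.00)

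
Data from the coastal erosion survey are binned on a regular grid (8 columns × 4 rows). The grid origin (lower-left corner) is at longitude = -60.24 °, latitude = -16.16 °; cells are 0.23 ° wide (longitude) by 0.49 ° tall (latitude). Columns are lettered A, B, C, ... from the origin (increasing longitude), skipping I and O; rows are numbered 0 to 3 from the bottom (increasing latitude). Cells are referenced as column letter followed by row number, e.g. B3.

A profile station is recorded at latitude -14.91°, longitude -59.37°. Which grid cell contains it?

Column index: ⌊(-59.37 − -60.24) / 0.23⌋ = ⌊3.783⌋ = 3 → column D
Row offset from origin: ⌊(-14.91 − -16.16) / 0.49⌋ = ⌊2.551⌋ = 2 → row 2

D2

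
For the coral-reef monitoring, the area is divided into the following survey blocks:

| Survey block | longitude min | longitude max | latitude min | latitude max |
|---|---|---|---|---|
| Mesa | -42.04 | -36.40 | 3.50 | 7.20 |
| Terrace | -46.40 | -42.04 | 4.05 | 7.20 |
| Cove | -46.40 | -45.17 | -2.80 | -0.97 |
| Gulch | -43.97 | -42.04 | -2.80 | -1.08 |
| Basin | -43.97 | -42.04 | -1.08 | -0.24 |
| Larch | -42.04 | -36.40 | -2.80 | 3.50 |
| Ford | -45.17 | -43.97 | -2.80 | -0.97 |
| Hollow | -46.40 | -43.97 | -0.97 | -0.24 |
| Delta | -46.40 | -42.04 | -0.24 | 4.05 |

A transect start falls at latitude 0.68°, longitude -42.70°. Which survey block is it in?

Delta

The point has longitude = -42.70 and latitude = 0.68.
Only Delta satisfies -46.40 ≤ longitude ≤ -42.04 and -0.24 ≤ latitude ≤ 4.05.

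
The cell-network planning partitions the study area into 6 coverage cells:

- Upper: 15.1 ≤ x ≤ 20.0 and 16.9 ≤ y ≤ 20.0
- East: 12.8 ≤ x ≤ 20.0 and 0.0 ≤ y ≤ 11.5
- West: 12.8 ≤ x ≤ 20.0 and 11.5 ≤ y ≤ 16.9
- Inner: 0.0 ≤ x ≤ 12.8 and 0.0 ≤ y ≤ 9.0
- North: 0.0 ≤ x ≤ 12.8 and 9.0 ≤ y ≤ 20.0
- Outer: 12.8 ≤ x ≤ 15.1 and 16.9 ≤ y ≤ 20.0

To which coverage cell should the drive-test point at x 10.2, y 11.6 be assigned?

North

The point has x = 10.2 and y = 11.6.
Only North satisfies 0.0 ≤ x ≤ 12.8 and 9.0 ≤ y ≤ 20.0.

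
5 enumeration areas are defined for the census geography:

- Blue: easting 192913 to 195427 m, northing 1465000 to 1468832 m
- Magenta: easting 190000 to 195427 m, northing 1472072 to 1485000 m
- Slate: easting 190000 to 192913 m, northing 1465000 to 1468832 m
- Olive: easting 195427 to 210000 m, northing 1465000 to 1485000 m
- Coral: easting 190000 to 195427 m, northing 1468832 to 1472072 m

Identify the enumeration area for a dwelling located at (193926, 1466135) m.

The point has easting = 193926 and northing = 1466135.
Only Blue satisfies 192913 ≤ easting ≤ 195427 and 1465000 ≤ northing ≤ 1468832.

Blue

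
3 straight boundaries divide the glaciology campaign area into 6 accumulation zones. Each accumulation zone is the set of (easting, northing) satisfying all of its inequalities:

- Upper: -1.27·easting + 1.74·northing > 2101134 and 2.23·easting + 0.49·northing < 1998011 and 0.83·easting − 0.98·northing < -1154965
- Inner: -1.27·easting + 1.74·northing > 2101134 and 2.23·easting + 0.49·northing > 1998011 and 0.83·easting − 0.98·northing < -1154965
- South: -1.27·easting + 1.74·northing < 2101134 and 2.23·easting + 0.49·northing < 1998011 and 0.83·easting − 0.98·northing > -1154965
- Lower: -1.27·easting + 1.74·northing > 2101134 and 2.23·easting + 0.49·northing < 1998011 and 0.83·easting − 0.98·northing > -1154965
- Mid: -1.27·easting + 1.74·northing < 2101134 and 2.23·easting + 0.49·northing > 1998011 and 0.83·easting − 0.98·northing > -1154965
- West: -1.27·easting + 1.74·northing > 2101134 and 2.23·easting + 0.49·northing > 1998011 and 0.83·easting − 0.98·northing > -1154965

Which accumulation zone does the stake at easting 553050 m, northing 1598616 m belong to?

-1.27·553050 + 1.74·1598616 = 2079218.340, which is < 2101134
2.23·553050 + 0.49·1598616 = 2016623.340, which is > 1998011
0.83·553050 − 0.98·1598616 = -1107612.180, which is > -1154965
This sign pattern matches Mid.

Mid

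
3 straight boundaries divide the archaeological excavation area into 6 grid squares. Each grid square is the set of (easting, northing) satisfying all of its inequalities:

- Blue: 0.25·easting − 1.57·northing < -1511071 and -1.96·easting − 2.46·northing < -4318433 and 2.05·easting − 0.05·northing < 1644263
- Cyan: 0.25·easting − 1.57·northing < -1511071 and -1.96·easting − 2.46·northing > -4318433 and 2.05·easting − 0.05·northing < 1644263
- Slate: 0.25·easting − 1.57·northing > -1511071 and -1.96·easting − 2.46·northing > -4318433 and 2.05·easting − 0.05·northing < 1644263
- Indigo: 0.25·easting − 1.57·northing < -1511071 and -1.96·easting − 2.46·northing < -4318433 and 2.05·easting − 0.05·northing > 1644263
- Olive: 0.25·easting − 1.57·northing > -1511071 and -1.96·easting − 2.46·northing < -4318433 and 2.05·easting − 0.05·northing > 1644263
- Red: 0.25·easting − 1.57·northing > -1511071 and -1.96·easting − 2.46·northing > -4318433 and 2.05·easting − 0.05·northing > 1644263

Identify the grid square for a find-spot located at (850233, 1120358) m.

Indigo

0.25·850233 − 1.57·1120358 = -1546403.810, which is < -1511071
-1.96·850233 − 2.46·1120358 = -4422537.360, which is < -4318433
2.05·850233 − 0.05·1120358 = 1686959.750, which is > 1644263
This sign pattern matches Indigo.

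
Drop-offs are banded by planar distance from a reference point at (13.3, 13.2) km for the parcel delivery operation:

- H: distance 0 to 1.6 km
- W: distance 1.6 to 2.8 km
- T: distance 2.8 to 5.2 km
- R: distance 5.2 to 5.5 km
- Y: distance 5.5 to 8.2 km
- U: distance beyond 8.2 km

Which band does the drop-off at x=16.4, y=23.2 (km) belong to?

Distance = √((16.4−13.3)² + (23.2−13.2)²) = √(9.610 + 100.000) = 10.469 km.
8.2 ≤ 10.469 < ∞ → U.

U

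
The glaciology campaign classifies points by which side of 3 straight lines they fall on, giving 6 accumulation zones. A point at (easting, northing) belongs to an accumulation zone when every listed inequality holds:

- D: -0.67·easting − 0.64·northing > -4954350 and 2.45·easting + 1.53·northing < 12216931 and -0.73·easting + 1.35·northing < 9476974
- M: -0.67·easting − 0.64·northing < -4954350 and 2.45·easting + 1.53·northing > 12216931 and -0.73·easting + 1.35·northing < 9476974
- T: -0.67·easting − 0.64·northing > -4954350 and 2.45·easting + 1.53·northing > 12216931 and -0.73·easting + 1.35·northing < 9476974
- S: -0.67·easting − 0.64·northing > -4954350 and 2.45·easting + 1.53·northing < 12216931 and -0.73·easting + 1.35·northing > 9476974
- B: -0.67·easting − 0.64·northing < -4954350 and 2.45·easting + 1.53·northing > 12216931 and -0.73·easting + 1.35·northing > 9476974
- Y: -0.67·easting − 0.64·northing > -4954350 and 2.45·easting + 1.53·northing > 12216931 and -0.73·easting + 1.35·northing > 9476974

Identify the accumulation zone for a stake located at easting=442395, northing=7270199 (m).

-0.67·442395 − 0.64·7270199 = -4949332.010, which is > -4954350
2.45·442395 + 1.53·7270199 = 12207272.220, which is < 12216931
-0.73·442395 + 1.35·7270199 = 9491820.300, which is > 9476974
This sign pattern matches S.

S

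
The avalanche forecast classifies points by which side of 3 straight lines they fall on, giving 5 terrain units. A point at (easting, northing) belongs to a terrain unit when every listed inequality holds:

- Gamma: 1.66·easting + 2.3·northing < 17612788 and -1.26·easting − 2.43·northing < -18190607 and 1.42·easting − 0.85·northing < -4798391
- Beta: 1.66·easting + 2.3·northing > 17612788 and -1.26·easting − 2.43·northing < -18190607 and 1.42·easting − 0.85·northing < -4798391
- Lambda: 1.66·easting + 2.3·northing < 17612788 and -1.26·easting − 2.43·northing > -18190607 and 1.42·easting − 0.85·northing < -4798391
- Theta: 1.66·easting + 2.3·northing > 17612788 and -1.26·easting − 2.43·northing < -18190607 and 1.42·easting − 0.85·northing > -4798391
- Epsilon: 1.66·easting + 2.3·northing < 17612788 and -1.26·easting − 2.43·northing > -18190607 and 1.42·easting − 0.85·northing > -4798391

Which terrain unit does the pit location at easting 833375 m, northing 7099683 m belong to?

Beta

1.66·833375 + 2.3·7099683 = 17712673.400, which is > 17612788
-1.26·833375 − 2.43·7099683 = -18302282.190, which is < -18190607
1.42·833375 − 0.85·7099683 = -4851338.050, which is < -4798391
This sign pattern matches Beta.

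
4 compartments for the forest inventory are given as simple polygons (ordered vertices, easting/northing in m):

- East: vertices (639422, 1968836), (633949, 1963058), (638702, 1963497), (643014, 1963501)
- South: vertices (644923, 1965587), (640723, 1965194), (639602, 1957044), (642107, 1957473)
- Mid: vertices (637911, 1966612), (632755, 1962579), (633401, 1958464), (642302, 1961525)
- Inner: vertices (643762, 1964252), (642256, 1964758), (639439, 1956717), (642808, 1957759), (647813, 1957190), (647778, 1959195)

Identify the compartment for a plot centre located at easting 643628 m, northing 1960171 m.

Inner

Cast a ray rightward from (643628, 1960171). For each polygon, the edges (by vertex number in listed order) whose endpoints lie on opposite sides of northing = 1960171, where each meets that height, and whether that is right or left of the point:
East: no edge straddles that height → 0 crossings.
South: 2–3 at easting≈640032.1 (left), 4–1 at easting≈643043.4 (left) → 0 crossings.
Mid: 2–3 at easting≈633133.0 (left), 3–4 at easting≈638364.7 (left) → 0 crossings.
Inner: 2–3 at easting≈640649.0 (left), 6–1 at easting≈647002.9 (right) → 1 crossing.
Only Inner has an odd count, so the point is inside Inner.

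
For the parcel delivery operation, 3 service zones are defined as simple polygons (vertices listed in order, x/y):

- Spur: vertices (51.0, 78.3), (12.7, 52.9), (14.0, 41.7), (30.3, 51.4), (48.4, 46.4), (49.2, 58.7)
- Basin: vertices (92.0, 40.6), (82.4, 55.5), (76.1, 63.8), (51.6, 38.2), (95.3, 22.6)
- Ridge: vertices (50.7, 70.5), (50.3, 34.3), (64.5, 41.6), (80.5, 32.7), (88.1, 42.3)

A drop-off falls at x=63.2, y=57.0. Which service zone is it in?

Cast a ray rightward from (63.2, 57.0). For each polygon, the edges (by vertex number in listed order) whose endpoints lie on opposite sides of y = 57.0, where each meets that height, and whether that is right or left of the point:
Spur: 1–2 at x≈18.88 (left), 5–6 at x≈49.09 (left) → 0 crossings.
Basin: 2–3 at x≈81.26 (right), 3–4 at x≈69.59 (right) → 2 crossings.
Ridge: 1–2 at x≈50.55 (left), 5–1 at x≈68.60 (right) → 1 crossing.
Only Ridge has an odd count, so the point is inside Ridge.

Ridge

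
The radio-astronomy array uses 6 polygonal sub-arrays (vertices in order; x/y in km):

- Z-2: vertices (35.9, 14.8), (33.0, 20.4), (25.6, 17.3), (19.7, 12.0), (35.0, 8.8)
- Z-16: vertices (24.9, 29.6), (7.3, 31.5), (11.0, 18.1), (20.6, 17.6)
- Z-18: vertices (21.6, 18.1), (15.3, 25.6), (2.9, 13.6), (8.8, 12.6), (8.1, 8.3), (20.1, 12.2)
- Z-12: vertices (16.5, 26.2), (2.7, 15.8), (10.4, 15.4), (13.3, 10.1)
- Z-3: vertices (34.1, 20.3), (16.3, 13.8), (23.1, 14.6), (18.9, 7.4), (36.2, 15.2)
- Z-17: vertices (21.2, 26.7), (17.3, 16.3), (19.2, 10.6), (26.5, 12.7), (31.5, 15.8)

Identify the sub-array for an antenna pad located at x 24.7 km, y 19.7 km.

Z-17

Cast a ray rightward from (24.7, 19.7). For each polygon, the edges (by vertex number in listed order) whose endpoints lie on opposite sides of y = 19.7, where each meets that height, and whether that is right or left of the point:
Z-2: 1–2 at x≈33.36 (right), 2–3 at x≈31.33 (right) → 2 crossings.
Z-16: 2–3 at x≈10.56 (left), 4–1 at x≈21.35 (left) → 0 crossings.
Z-18: 1–2 at x≈20.26 (left), 2–3 at x≈9.20 (left) → 0 crossings.
Z-12: 1–2 at x≈7.87 (left), 4–1 at x≈15.21 (left) → 0 crossings.
Z-3: 1–2 at x≈32.46 (right), 5–1 at x≈34.35 (right) → 2 crossings.
Z-17: 1–2 at x≈18.57 (left), 5–1 at x≈27.81 (right) → 1 crossing.
Only Z-17 has an odd count, so the point is inside Z-17.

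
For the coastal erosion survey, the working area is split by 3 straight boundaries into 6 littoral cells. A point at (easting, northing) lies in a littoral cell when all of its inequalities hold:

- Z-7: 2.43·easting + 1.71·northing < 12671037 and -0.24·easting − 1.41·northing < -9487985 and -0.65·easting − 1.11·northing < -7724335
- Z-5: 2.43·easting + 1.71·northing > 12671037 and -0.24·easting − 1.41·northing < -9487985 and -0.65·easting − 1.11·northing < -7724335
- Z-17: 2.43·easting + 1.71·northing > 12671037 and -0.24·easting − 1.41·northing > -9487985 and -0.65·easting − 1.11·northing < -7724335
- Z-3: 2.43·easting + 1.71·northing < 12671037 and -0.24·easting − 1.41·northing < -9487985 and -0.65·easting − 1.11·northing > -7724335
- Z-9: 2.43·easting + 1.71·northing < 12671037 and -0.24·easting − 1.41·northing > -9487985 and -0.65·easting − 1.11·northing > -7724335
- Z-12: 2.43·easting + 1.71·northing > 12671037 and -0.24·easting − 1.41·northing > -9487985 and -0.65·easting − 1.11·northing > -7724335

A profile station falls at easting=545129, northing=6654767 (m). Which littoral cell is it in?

Z-5

2.43·545129 + 1.71·6654767 = 12704315.040, which is > 12671037
-0.24·545129 − 1.41·6654767 = -9514052.430, which is < -9487985
-0.65·545129 − 1.11·6654767 = -7741125.220, which is < -7724335
This sign pattern matches Z-5.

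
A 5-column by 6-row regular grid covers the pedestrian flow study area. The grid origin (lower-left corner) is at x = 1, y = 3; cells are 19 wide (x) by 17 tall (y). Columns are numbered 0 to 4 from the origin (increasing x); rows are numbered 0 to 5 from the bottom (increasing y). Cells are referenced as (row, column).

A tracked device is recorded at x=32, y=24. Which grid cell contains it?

(1, 1)

Column index: ⌊(32 − 1) / 19⌋ = ⌊1.632⌋ = 1
Row offset from origin: ⌊(24 − 3) / 17⌋ = ⌊1.235⌋ = 1 → row 1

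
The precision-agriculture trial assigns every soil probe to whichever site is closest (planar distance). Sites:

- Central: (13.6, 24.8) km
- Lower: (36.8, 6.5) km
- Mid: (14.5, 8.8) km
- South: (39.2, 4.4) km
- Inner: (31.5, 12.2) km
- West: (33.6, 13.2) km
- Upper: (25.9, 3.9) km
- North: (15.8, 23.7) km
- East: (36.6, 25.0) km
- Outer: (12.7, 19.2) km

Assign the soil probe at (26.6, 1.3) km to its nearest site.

Squared distances to each site:
Central: 721.250; Lower: 131.080; Mid: 202.660; South: 168.370; Inner: 142.820; West: 190.610; Upper: 7.250; North: 618.400; East: 661.690; Outer: 513.620.
Minimum at Upper.

Upper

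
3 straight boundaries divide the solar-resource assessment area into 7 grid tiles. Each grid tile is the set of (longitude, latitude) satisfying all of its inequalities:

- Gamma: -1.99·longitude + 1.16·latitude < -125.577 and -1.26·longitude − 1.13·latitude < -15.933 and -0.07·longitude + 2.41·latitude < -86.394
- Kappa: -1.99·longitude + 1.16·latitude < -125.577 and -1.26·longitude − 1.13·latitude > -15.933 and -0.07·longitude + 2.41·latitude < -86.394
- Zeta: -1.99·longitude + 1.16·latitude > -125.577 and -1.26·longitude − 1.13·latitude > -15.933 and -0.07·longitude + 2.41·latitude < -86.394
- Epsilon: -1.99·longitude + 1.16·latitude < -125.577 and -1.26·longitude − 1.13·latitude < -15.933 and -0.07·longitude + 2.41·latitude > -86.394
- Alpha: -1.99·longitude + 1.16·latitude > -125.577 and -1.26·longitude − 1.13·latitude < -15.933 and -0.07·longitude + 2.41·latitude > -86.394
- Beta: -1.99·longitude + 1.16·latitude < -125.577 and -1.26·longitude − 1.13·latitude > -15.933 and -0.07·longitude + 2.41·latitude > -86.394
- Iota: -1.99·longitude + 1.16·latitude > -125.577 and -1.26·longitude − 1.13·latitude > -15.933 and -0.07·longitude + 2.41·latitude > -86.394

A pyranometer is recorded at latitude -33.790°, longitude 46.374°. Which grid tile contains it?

Epsilon

-1.99·46.374 + 1.16·-33.790 = -131.481, which is < -125.577
-1.26·46.374 − 1.13·-33.790 = -20.249, which is < -15.933
-0.07·46.374 + 2.41·-33.790 = -84.680, which is > -86.394
This sign pattern matches Epsilon.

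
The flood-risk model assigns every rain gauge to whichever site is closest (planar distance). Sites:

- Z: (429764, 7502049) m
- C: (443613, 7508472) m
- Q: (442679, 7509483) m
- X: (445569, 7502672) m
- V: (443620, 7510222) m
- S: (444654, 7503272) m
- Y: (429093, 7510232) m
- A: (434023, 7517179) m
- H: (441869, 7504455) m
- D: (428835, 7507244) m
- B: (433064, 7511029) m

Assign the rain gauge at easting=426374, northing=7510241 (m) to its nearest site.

Squared distances to each site:
Z: 78600964.000; C: 300312482.000; Q: 266427589.000; X: 425737786.000; V: 297424877.000; S: 382725361.000; Y: 7393042.000; A: 106643045.000; H: 273572821.000; D: 15038530.000; B: 45377044.000.
Minimum at Y.

Y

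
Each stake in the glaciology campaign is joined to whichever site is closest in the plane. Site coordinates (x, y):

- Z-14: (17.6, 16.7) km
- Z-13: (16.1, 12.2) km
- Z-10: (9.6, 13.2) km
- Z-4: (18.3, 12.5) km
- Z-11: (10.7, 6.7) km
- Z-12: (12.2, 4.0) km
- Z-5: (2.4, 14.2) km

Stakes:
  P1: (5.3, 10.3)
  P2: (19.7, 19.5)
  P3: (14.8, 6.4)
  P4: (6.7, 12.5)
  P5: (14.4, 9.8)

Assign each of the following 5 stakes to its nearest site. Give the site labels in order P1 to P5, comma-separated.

P1 → Z-5 (d²=23.62)
P2 → Z-14 (d²=12.25)
P3 → Z-12 (d²=12.52)
P4 → Z-10 (d²=8.90)
P5 → Z-13 (d²=8.65)

Z-5, Z-14, Z-12, Z-10, Z-13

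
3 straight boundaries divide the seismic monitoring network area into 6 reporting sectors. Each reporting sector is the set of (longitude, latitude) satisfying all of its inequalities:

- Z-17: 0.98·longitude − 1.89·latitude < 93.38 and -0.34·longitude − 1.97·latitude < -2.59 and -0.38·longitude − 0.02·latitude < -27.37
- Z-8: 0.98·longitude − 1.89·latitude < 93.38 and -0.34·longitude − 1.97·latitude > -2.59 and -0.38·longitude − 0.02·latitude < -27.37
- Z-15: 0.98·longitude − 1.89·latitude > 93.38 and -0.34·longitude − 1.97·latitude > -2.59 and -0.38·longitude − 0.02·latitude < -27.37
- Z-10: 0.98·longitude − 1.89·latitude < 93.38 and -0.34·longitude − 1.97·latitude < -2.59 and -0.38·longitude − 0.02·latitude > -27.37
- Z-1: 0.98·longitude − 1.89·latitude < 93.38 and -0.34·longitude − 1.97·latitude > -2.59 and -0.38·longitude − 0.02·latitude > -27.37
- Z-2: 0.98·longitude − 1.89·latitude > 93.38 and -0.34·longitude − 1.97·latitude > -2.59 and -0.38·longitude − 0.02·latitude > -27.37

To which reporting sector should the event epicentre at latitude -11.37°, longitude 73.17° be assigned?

Z-8

0.98·73.17 − 1.89·-11.37 = 93.196, which is < 93.38
-0.34·73.17 − 1.97·-11.37 = -2.479, which is > -2.59
-0.38·73.17 − 0.02·-11.37 = -27.577, which is < -27.37
This sign pattern matches Z-8.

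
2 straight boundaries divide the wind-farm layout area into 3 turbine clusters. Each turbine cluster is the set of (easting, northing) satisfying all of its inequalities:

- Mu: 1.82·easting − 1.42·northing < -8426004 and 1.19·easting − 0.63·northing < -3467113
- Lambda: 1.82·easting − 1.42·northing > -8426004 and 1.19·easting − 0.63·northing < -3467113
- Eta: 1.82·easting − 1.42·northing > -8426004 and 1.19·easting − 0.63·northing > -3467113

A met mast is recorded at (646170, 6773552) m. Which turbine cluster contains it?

Mu

1.82·646170 − 1.42·6773552 = -8442414.440, which is < -8426004
1.19·646170 − 0.63·6773552 = -3498395.460, which is < -3467113
This sign pattern matches Mu.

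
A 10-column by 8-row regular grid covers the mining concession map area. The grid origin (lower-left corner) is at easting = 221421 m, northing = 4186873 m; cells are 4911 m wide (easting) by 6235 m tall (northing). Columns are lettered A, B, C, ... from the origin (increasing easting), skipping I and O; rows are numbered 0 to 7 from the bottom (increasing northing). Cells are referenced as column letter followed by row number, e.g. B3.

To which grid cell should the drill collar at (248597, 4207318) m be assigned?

F3

Column index: ⌊(248597 − 221421) / 4911⌋ = ⌊5.534⌋ = 5 → column F
Row offset from origin: ⌊(4207318 − 4186873) / 6235⌋ = ⌊3.279⌋ = 3 → row 3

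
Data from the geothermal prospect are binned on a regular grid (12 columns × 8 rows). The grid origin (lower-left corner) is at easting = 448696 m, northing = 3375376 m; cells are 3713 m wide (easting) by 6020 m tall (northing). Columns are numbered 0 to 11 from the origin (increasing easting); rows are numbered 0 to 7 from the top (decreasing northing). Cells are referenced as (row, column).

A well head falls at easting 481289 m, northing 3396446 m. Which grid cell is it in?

(4, 8)

Column index: ⌊(481289 − 448696) / 3713⌋ = ⌊8.778⌋ = 8
Row offset from origin: ⌊(3396446 − 3375376) / 6020⌋ = ⌊3.500⌋ = 3 → row 4 (counted from top)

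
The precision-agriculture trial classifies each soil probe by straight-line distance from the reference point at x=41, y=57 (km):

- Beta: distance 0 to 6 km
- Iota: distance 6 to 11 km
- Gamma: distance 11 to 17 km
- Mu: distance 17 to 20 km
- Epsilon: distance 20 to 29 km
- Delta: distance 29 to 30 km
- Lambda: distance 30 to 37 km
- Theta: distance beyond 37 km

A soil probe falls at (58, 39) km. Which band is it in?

Epsilon

Distance = √((58−41)² + (39−57)²) = √(289.000 + 324.000) = 24.759 km.
20 ≤ 24.759 < 29 → Epsilon.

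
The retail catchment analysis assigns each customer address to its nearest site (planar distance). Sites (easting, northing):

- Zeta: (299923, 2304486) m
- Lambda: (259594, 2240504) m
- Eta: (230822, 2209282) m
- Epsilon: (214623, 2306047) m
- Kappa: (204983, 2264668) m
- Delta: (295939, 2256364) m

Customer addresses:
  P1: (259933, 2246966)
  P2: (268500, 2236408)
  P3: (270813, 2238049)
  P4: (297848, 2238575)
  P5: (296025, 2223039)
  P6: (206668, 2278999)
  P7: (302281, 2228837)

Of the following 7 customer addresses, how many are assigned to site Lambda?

3

P1 → Lambda
P2 → Lambda
P3 → Lambda
P4 → Delta
P5 → Delta
P6 → Kappa
P7 → Delta
3 of the 7 go to Lambda.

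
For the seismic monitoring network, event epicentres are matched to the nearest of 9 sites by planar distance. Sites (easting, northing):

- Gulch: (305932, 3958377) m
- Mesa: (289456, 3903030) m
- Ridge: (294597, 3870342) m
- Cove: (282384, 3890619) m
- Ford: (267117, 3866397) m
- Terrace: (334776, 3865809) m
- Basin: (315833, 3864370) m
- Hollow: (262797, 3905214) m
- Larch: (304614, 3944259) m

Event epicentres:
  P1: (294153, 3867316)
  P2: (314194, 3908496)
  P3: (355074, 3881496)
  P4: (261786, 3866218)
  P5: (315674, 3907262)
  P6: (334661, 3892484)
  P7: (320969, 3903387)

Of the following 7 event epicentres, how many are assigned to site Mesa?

3

P1 → Ridge
P2 → Mesa
P3 → Terrace
P4 → Ford
P5 → Mesa
P6 → Terrace
P7 → Mesa
3 of the 7 go to Mesa.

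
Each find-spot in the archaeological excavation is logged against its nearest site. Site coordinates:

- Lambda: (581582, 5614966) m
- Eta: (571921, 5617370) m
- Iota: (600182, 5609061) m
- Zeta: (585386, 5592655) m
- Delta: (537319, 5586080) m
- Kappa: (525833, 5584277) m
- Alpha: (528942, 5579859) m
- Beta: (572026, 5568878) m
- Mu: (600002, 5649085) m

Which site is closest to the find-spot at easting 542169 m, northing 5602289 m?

Delta

Squared distances to each site:
Lambda: 1714090898.000; Eta: 1112618065.000; Iota: 3411368153.000; Zeta: 1960523045.000; Delta: 286254181.000; Kappa: 591297040.000; Alpha: 678058429.000; Beta: 2007735370.000; Mu: 5534521505.000.
Minimum at Delta.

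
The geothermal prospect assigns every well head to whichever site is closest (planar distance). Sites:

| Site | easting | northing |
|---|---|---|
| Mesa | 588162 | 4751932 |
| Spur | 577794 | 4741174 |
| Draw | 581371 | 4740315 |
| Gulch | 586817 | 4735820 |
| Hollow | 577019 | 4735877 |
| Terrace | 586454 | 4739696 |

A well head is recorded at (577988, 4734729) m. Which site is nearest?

Hollow

Squared distances to each site:
Mesa: 399453485.000; Spur: 41575661.000; Draw: 42648085.000; Gulch: 79141522.000; Hollow: 2256865.000; Terrace: 96344245.000.
Minimum at Hollow.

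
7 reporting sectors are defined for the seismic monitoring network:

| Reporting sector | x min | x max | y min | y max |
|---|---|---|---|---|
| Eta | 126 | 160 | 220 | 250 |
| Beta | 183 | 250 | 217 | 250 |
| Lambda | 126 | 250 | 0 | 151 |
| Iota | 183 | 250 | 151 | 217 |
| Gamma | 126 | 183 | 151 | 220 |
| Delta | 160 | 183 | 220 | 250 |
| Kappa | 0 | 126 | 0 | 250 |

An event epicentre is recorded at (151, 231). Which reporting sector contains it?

Eta

The point has x = 151 and y = 231.
Only Eta satisfies 126 ≤ x ≤ 160 and 220 ≤ y ≤ 250.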